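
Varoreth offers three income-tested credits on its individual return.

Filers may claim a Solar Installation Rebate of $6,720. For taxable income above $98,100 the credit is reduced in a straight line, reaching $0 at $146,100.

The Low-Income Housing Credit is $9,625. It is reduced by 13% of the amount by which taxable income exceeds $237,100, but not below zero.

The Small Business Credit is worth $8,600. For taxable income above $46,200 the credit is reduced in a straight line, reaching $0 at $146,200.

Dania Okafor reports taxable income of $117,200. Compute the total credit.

$16,165

Solar Installation Rebate: $117,200 is $19,100 into a $48,000 phase-out range, leaving 28,900/48,000 of the credit: $6,720 × 28,900/48,000 = $4,046.
Low-Income Housing Credit: $117,200 is at or below the $237,100 threshold, so the full $9,625 applies.
Small Business Credit: $117,200 is $71,000 into a $100,000 phase-out range, leaving 29,000/100,000 of the credit: $8,600 × 29,000/100,000 = $2,494.
Total: $4,046 + $9,625 + $2,494 = $16,165.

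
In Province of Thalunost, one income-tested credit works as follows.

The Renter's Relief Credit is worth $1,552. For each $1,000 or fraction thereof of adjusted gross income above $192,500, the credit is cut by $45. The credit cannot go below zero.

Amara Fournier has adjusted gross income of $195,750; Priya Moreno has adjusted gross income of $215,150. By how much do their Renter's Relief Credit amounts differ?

Amara ($195,750): Renter's Relief Credit: income exceeds $192,500 by $3,250, which is 4 full-or-partial $1,000 increments; reduction = 4 × $45 = $180, leaving $1,372.
Priya ($215,150): Renter's Relief Credit: income exceeds $192,500 by $22,650, which is 23 full-or-partial $1,000 increments; reduction = 23 × $45 = $1,035, leaving $517.
Difference: |$1,372 − $517| = $855.

$855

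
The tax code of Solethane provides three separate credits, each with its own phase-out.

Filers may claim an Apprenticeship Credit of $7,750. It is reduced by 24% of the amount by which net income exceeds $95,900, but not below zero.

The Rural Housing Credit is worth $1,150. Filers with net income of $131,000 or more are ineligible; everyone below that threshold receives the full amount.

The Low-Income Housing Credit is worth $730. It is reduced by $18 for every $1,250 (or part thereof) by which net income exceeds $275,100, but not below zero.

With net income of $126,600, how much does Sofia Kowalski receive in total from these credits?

$2,262

Apprenticeship Credit: 24% of the $30,700 excess over $95,900 is $7,368; credit = $7,750 − $7,368 = $382.
Rural Housing Credit: $126,600 is below the $131,000 cutoff, so the full $1,150 applies.
Low-Income Housing Credit: $126,600 is at or below the $275,100 threshold, so the full $730 applies.
Total: $382 + $1,150 + $730 = $2,262.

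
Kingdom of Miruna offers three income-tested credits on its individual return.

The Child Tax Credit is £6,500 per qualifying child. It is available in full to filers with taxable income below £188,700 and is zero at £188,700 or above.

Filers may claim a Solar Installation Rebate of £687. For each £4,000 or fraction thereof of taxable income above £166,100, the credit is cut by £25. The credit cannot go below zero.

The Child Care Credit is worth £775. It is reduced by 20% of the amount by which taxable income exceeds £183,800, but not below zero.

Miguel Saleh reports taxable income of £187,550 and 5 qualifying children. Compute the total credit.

£33,062

Child Tax Credit: base = 5 × £6,500 = £32,500. £187,550 is below the £188,700 cutoff, so the full £32,500 applies.
Solar Installation Rebate: income exceeds £166,100 by £21,450, which is 6 full-or-partial £4,000 increments; reduction = 6 × £25 = £150, leaving £537.
Child Care Credit: 20% of the £3,750 excess over £183,800 is £750; credit = £775 − £750 = £25.
Total: £32,500 + £537 + £25 = £33,062.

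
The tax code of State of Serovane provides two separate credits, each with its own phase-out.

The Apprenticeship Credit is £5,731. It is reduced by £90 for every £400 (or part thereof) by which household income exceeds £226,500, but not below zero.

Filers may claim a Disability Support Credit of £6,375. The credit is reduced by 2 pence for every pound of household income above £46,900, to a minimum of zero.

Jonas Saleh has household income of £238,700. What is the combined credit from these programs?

Apprenticeship Credit: income exceeds £226,500 by £12,200, which is 31 full-or-partial £400 increments; reduction = 31 × £90 = £2,790, leaving £2,941.
Disability Support Credit: 2% of the £191,800 excess over £46,900 is £3,836; credit = £6,375 − £3,836 = £2,539.
Total: £2,941 + £2,539 = £5,480.

£5,480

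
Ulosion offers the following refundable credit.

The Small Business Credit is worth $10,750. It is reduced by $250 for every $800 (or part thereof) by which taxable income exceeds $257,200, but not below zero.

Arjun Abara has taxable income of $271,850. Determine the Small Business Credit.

$6,000

Small Business Credit: income exceeds $257,200 by $14,650, which is 19 full-or-partial $800 increments; reduction = 19 × $250 = $4,750, leaving $6,000.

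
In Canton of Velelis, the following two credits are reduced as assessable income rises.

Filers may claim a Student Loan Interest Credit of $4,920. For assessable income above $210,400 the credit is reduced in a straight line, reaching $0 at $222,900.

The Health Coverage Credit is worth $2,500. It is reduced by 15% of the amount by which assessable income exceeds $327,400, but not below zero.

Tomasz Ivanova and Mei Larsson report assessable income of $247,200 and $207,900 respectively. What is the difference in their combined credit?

Tomasz ($247,200): Student Loan Interest Credit: $247,200 is at or above $222,900, so the credit is $0. Health Coverage Credit: $247,200 is at or below the $327,400 threshold, so the full $2,500 applies. total $0 + $2,500 = $2,500
Mei ($207,900): Student Loan Interest Credit: $207,900 is at or below the $210,400 threshold, so the full $4,920 applies. Health Coverage Credit: $207,900 is at or below the $327,400 threshold, so the full $2,500 applies. total $4,920 + $2,500 = $7,420
Difference: |$2,500 − $7,420| = $4,920.

$4,920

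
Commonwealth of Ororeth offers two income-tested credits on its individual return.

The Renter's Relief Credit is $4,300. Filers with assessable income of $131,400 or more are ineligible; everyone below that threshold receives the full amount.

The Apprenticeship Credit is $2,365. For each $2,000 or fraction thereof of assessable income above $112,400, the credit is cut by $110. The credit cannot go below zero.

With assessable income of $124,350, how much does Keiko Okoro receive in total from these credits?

Renter's Relief Credit: $124,350 is below the $131,400 cutoff, so the full $4,300 applies.
Apprenticeship Credit: income exceeds $112,400 by $11,950, which is 6 full-or-partial $2,000 increments; reduction = 6 × $110 = $660, leaving $1,705.
Total: $4,300 + $1,705 = $6,005.

$6,005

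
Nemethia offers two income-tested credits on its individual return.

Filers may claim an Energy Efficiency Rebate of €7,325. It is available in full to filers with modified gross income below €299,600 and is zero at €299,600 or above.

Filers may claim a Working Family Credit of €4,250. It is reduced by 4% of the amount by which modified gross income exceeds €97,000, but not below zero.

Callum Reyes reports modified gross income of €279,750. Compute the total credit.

€7,325

Energy Efficiency Rebate: €279,750 is below the €299,600 cutoff, so the full €7,325 applies.
Working Family Credit: 4% of the €182,750 excess over €97,000 is €7,310 ≥ base, so the credit is €0.
Total: €7,325 + €0 = €7,325.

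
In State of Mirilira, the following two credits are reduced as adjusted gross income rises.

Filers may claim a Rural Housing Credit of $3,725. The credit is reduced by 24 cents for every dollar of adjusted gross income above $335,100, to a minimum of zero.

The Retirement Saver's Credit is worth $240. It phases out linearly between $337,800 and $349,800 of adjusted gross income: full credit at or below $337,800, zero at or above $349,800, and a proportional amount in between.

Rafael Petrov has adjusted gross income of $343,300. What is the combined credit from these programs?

Rural Housing Credit: 24% of the $8,200 excess over $335,100 is $1,968; credit = $3,725 − $1,968 = $1,757.
Retirement Saver's Credit: $343,300 is $5,500 into a $12,000 phase-out range, leaving 6,500/12,000 of the credit: $240 × 6,500/12,000 = $130.
Total: $1,757 + $130 = $1,887.

$1,887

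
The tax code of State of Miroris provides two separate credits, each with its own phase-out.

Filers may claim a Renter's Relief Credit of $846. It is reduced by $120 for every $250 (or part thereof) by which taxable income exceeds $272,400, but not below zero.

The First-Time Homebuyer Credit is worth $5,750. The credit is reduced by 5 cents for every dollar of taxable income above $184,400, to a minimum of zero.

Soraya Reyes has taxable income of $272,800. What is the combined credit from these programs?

Renter's Relief Credit: income exceeds $272,400 by $400, which is 2 full-or-partial $250 increments; reduction = 2 × $120 = $240, leaving $606.
First-Time Homebuyer Credit: 5% of the $88,400 excess over $184,400 is $4,420; credit = $5,750 − $4,420 = $1,330.
Total: $606 + $1,330 = $1,936.

$1,936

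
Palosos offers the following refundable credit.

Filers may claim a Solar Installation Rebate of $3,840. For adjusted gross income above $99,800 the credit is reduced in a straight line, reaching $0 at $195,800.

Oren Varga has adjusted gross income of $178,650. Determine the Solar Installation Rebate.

$686

Solar Installation Rebate: $178,650 is $78,850 into a $96,000 phase-out range, leaving 17,150/96,000 of the credit: $3,840 × 17,150/96,000 = $686.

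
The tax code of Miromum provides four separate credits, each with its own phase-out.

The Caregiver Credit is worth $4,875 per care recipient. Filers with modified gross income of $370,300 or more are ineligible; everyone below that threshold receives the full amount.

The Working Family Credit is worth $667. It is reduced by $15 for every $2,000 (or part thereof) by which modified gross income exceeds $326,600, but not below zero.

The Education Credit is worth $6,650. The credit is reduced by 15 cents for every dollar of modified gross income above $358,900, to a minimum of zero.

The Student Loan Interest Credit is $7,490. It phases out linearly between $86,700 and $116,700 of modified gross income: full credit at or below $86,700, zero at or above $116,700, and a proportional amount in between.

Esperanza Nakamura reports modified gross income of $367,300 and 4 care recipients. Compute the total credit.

$25,242

Caregiver Credit: base = 4 × $4,875 = $19,500. $367,300 is below the $370,300 cutoff, so the full $19,500 applies.
Working Family Credit: income exceeds $326,600 by $40,700, which is 21 full-or-partial $2,000 increments; reduction = 21 × $15 = $315, leaving $352.
Education Credit: 15% of the $8,400 excess over $358,900 is $1,260; credit = $6,650 − $1,260 = $5,390.
Student Loan Interest Credit: $367,300 is at or above $116,700, so the credit is $0.
Total: $19,500 + $352 + $5,390 + $0 = $25,242.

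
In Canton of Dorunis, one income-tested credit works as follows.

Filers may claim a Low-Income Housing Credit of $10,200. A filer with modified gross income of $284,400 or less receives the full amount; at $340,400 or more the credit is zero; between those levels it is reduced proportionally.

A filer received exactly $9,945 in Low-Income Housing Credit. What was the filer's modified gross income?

$285,800

$9,945 is 9,945/10,200 of the full $10,200, so 255/10,200 of the $56,000 range has been used: income = $284,400 + $56,000 × 255/10,200 = $285,800.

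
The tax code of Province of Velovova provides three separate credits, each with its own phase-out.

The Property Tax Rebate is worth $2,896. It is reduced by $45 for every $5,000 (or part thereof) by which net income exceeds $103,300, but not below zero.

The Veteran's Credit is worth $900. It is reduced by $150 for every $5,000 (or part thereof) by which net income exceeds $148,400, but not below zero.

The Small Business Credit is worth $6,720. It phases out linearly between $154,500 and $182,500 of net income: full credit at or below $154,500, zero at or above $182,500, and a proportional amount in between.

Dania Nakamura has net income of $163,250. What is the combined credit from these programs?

$7,426

Property Tax Rebate: income exceeds $103,300 by $59,950, which is 12 full-or-partial $5,000 increments; reduction = 12 × $45 = $540, leaving $2,356.
Veteran's Credit: income exceeds $148,400 by $14,850, which is 3 full-or-partial $5,000 increments; reduction = 3 × $150 = $450, leaving $450.
Small Business Credit: $163,250 is $8,750 into a $28,000 phase-out range, leaving 19,250/28,000 of the credit: $6,720 × 19,250/28,000 = $4,620.
Total: $2,356 + $450 + $4,620 = $7,426.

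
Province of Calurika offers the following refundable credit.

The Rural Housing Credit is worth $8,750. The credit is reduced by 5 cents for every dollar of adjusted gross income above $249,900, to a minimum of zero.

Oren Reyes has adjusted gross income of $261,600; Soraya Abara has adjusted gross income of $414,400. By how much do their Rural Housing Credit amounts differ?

Oren ($261,600): Rural Housing Credit: 5% of the $11,700 excess over $249,900 is $585; credit = $8,750 − $585 = $8,165.
Soraya ($414,400): Rural Housing Credit: 5% of the $164,500 excess over $249,900 is $8,225; credit = $8,750 − $8,225 = $525.
Difference: |$8,165 − $525| = $7,640.

$7,640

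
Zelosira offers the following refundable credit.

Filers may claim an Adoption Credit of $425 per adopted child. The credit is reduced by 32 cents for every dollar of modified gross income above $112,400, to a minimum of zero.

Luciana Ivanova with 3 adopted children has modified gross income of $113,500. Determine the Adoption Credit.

$923

Adoption Credit: base = 3 × $425 = $1,275. 32% of the $1,100 excess over $112,400 is $352; credit = $1,275 − $352 = $923.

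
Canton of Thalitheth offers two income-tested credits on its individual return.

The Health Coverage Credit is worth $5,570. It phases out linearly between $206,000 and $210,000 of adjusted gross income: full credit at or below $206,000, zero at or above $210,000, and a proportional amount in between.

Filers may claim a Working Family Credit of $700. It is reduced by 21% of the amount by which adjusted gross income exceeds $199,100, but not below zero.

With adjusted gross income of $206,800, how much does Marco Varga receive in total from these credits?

$4,456

Health Coverage Credit: $206,800 is $800 into a $4,000 phase-out range, leaving 3,200/4,000 of the credit: $5,570 × 3,200/4,000 = $4,456.
Working Family Credit: 21% of the $7,700 excess over $199,100 is $1,617 ≥ base, so the credit is $0.
Total: $4,456 + $0 = $4,456.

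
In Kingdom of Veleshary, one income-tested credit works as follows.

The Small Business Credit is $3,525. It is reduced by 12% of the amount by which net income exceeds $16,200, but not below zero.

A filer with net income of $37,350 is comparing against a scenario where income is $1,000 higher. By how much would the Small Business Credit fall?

At $37,350 — 12% of the $21,150 excess over $16,200 is $2,538; credit = $3,525 − $2,538 = $987.
At $38,350 — 12% of the $22,150 excess over $16,200 is $2,658; credit = $3,525 − $2,658 = $867.
Lost: $987 − $867 = $120.

$120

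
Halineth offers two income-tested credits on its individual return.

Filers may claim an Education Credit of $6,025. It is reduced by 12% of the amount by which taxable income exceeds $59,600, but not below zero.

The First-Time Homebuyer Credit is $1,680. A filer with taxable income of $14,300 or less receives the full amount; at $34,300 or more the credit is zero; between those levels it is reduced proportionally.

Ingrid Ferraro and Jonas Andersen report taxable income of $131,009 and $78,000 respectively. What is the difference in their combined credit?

Ingrid ($131,009): Education Credit: 12% of the $71,409 excess over $59,600 is $8,569.08 ≥ base, so the credit is $0. First-Time Homebuyer Credit: $131,009 is at or above $34,300, so the credit is $0. total $0 + $0 = $0
Jonas ($78,000): Education Credit: 12% of the $18,400 excess over $59,600 is $2,208; credit = $6,025 − $2,208 = $3,817. First-Time Homebuyer Credit: $78,000 is at or above $34,300, so the credit is $0. total $3,817 + $0 = $3,817
Difference: |$0 − $3,817| = $3,817.

$3,817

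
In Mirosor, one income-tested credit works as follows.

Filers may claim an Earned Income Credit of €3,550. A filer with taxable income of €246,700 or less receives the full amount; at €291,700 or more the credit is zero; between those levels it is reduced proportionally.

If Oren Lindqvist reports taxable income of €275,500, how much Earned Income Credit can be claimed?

€1,278

Earned Income Credit: €275,500 is €28,800 into a €45,000 phase-out range, leaving 16,200/45,000 of the credit: €3,550 × 16,200/45,000 = €1,278.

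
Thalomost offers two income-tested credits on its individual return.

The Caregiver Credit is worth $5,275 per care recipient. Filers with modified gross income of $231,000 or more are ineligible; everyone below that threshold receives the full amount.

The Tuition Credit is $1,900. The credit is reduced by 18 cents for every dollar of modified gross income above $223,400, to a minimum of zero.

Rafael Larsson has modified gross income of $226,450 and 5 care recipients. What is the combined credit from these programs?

Caregiver Credit: base = 5 × $5,275 = $26,375. $226,450 is below the $231,000 cutoff, so the full $26,375 applies.
Tuition Credit: 18% of the $3,050 excess over $223,400 is $549; credit = $1,900 − $549 = $1,351.
Total: $26,375 + $1,351 = $27,726.

$27,726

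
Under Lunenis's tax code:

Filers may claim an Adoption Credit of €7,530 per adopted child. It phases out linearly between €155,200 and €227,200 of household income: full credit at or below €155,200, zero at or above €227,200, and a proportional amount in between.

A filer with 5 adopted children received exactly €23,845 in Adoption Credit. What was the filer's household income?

€181,600

Full credit = 5 × €7,530 = €37,650.
€23,845 is 23,845/37,650 of the full €37,650, so 13,805/37,650 of the €72,000 range has been used: income = €155,200 + €72,000 × 13,805/37,650 = €181,600.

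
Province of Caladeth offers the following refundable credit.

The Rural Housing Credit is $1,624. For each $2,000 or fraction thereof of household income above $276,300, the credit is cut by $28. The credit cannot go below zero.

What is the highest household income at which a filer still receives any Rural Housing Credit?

$390,300

After 57 increments the reduction is 57 × $28 = $1,596, leaving $28; one more increment wipes it out. Increment 57 ends at excess 57 × $2,000 = $114,000, so the highest qualifying income is $276,300 + $114,000 = $390,300.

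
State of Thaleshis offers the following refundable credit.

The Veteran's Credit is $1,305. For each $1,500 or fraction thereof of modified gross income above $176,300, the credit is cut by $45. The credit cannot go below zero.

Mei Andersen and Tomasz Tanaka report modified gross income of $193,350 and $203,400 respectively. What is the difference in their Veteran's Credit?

Mei ($193,350): Veteran's Credit: income exceeds $176,300 by $17,050, which is 12 full-or-partial $1,500 increments; reduction = 12 × $45 = $540, leaving $765.
Tomasz ($203,400): Veteran's Credit: income exceeds $176,300 by $27,100, which is 19 full-or-partial $1,500 increments; reduction = 19 × $45 = $855, leaving $450.
Difference: |$765 − $450| = $315.

$315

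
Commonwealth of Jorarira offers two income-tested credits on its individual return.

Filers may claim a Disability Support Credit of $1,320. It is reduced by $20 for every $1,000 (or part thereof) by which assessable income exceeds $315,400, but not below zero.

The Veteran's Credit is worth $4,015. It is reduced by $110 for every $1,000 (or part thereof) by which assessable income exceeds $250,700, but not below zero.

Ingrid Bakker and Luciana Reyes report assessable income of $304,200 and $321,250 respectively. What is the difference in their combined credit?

Ingrid ($304,200): Disability Support Credit: $304,200 is at or below the $315,400 threshold, so the full $1,320 applies. Veteran's Credit: income exceeds $250,700 by $53,500 → 54 increments × $110 = $5,940 ≥ base, so the credit is $0. total $1,320 + $0 = $1,320
Luciana ($321,250): Disability Support Credit: income exceeds $315,400 by $5,850, which is 6 full-or-partial $1,000 increments; reduction = 6 × $20 = $120, leaving $1,200. Veteran's Credit: income exceeds $250,700 by $70,550 → 71 increments × $110 = $7,810 ≥ base, so the credit is $0. total $1,200 + $0 = $1,200
Difference: |$1,320 − $1,200| = $120.

$120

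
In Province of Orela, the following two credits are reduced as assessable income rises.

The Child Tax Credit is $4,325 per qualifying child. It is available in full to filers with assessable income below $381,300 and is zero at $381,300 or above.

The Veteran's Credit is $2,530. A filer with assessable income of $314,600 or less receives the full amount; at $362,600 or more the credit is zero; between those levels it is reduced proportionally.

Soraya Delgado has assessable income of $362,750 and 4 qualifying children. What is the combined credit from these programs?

Child Tax Credit: base = 4 × $4,325 = $17,300. $362,750 is below the $381,300 cutoff, so the full $17,300 applies.
Veteran's Credit: $362,750 is at or above $362,600, so the credit is $0.
Total: $17,300 + $0 = $17,300.

$17,300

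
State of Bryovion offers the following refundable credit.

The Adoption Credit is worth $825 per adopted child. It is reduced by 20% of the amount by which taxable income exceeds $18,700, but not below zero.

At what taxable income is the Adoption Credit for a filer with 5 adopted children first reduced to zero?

$39,325

Full credit = 5 × $825 = $4,125.
The credit falls by 20% of each dollar above $18,700, so it reaches zero when the excess is $4,125 / 20% = $20,625: income = $18,700 + $20,625 = $39,325.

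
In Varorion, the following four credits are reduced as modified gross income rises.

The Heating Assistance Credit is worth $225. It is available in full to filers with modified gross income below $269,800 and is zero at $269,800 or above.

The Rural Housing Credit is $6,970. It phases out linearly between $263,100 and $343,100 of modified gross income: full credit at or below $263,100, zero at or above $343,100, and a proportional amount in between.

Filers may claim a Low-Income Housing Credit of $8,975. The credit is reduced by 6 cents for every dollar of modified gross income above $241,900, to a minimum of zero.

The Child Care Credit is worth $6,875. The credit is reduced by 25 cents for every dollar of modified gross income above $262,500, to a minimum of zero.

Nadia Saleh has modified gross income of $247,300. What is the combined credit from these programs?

$22,721

Heating Assistance Credit: $247,300 is below the $269,800 cutoff, so the full $225 applies.
Rural Housing Credit: $247,300 is at or below the $263,100 threshold, so the full $6,970 applies.
Low-Income Housing Credit: 6% of the $5,400 excess over $241,900 is $324; credit = $8,975 − $324 = $8,651.
Child Care Credit: $247,300 is at or below the $262,500 threshold, so the full $6,875 applies.
Total: $225 + $6,970 + $8,651 + $6,875 = $22,721.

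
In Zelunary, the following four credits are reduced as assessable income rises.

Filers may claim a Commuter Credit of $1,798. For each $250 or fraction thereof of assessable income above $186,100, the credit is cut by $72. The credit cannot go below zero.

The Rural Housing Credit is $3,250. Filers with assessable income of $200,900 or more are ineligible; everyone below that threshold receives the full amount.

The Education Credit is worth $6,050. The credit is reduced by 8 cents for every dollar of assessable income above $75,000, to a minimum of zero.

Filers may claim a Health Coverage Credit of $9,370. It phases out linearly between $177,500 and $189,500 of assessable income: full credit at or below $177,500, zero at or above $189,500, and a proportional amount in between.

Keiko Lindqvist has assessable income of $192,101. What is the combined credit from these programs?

$3,250

Commuter Credit: income exceeds $186,100 by $6,001 → 25 increments × $72 = $1,800 ≥ base, so the credit is $0.
Rural Housing Credit: $192,101 is below the $200,900 cutoff, so the full $3,250 applies.
Education Credit: 8% of the $117,101 excess over $75,000 is $9,368.08 ≥ base, so the credit is $0.
Health Coverage Credit: $192,101 is at or above $189,500, so the credit is $0.
Total: $0 + $3,250 + $0 + $0 = $3,250.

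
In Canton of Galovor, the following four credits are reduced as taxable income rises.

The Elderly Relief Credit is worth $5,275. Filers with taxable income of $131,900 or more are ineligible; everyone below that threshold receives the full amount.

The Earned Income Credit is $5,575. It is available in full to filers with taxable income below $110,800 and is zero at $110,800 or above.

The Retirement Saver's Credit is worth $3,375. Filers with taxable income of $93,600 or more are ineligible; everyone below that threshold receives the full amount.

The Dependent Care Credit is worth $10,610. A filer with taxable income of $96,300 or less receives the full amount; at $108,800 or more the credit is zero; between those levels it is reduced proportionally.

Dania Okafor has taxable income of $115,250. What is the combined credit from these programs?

$5,275

Elderly Relief Credit: $115,250 is below the $131,900 cutoff, so the full $5,275 applies.
Earned Income Credit: $115,250 meets or exceeds the $110,800 cutoff, so the credit is $0.
Retirement Saver's Credit: $115,250 meets or exceeds the $93,600 cutoff, so the credit is $0.
Dependent Care Credit: $115,250 is at or above $108,800, so the credit is $0.
Total: $5,275 + $0 + $0 + $0 = $5,275.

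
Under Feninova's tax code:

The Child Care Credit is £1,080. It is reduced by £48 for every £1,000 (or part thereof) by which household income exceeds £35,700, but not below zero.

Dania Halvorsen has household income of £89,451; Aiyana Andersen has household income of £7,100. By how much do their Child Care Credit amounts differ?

Dania (£89,451): Child Care Credit: income exceeds £35,700 by £53,751 → 54 increments × £48 = £2,592 ≥ base, so the credit is £0.
Aiyana (£7,100): Child Care Credit: £7,100 is at or below the £35,700 threshold, so the full £1,080 applies.
Difference: |£0 − £1,080| = £1,080.

£1,080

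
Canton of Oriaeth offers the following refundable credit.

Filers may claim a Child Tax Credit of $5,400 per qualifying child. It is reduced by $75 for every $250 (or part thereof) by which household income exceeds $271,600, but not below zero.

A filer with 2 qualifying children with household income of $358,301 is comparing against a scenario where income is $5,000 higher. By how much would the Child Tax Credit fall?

$0

At $358,301 — base = 2 × $5,400 = $10,800. income exceeds $271,600 by $86,701 → 347 increments × $75 = $26,025 ≥ base, so the credit is $0.
At $363,301 — base = 2 × $5,400 = $10,800. income exceeds $271,600 by $91,701 → 367 increments × $75 = $27,525 ≥ base, so the credit is $0.
Lost: $0 − $0 = $0.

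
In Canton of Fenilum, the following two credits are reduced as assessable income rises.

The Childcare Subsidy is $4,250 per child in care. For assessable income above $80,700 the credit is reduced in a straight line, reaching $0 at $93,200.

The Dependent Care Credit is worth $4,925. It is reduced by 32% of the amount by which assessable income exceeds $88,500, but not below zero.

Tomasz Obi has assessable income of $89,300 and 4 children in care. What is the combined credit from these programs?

$9,973

Childcare Subsidy: base = 4 × $4,250 = $17,000. $89,300 is $8,600 into a $12,500 phase-out range, leaving 3,900/12,500 of the credit: $17,000 × 3,900/12,500 = $5,304.
Dependent Care Credit: 32% of the $800 excess over $88,500 is $256; credit = $4,925 − $256 = $4,669.
Total: $5,304 + $4,669 = $9,973.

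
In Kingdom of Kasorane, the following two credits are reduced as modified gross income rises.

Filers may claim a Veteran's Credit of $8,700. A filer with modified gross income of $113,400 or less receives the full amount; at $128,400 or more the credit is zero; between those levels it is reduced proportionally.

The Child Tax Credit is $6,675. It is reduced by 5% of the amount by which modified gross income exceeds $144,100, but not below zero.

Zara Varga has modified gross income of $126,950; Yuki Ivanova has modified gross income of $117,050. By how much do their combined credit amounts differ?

$5,742

Zara ($126,950): Veteran's Credit: $126,950 is $13,550 into a $15,000 phase-out range, leaving 1,450/15,000 of the credit: $8,700 × 1,450/15,000 = $841. Child Tax Credit: $126,950 is at or below the $144,100 threshold, so the full $6,675 applies. total $841 + $6,675 = $7,516
Yuki ($117,050): Veteran's Credit: $117,050 is $3,650 into a $15,000 phase-out range, leaving 11,350/15,000 of the credit: $8,700 × 11,350/15,000 = $6,583. Child Tax Credit: $117,050 is at or below the $144,100 threshold, so the full $6,675 applies. total $6,583 + $6,675 = $13,258
Difference: |$7,516 − $13,258| = $5,742.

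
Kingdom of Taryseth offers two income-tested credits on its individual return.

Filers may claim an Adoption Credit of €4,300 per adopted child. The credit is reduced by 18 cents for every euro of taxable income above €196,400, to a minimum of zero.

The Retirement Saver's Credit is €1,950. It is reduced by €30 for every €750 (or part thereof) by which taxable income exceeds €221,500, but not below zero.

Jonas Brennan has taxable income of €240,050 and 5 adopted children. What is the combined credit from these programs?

Adoption Credit: base = 5 × €4,300 = €21,500. 18% of the €43,650 excess over €196,400 is €7,857; credit = €21,500 − €7,857 = €13,643.
Retirement Saver's Credit: income exceeds €221,500 by €18,550, which is 25 full-or-partial €750 increments; reduction = 25 × €30 = €750, leaving €1,200.
Total: €13,643 + €1,200 = €14,843.

€14,843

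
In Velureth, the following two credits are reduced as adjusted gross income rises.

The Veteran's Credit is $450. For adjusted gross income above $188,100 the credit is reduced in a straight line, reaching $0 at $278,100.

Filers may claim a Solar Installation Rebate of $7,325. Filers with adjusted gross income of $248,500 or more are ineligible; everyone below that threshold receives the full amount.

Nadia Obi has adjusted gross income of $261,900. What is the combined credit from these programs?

Veteran's Credit: $261,900 is $73,800 into a $90,000 phase-out range, leaving 16,200/90,000 of the credit: $450 × 16,200/90,000 = $81.
Solar Installation Rebate: $261,900 meets or exceeds the $248,500 cutoff, so the credit is $0.
Total: $81 + $0 = $81.

$81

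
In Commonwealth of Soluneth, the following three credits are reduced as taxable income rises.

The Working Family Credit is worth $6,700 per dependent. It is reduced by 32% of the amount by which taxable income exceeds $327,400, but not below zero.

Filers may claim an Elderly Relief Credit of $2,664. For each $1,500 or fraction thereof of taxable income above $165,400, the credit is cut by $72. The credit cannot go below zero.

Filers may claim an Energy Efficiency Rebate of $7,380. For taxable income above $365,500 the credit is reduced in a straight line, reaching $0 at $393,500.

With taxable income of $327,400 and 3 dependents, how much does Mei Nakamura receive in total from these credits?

Working Family Credit: base = 3 × $6,700 = $20,100. $327,400 is at or below the $327,400 threshold, so the full $20,100 applies.
Elderly Relief Credit: income exceeds $165,400 by $162,000 → 108 increments × $72 = $7,776 ≥ base, so the credit is $0.
Energy Efficiency Rebate: $327,400 is at or below the $365,500 threshold, so the full $7,380 applies.
Total: $20,100 + $0 + $7,380 = $27,480.

$27,480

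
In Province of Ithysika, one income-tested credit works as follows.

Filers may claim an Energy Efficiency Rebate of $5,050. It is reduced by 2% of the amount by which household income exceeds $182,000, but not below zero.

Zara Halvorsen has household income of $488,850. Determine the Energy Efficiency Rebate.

$0

Energy Efficiency Rebate: 2% of the $306,850 excess over $182,000 is $6,137 ≥ base, so the credit is $0.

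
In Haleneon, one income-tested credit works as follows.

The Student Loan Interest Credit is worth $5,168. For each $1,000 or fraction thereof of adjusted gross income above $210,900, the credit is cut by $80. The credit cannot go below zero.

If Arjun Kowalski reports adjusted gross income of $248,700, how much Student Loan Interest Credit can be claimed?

Student Loan Interest Credit: income exceeds $210,900 by $37,800, which is 38 full-or-partial $1,000 increments; reduction = 38 × $80 = $3,040, leaving $2,128.

$2,128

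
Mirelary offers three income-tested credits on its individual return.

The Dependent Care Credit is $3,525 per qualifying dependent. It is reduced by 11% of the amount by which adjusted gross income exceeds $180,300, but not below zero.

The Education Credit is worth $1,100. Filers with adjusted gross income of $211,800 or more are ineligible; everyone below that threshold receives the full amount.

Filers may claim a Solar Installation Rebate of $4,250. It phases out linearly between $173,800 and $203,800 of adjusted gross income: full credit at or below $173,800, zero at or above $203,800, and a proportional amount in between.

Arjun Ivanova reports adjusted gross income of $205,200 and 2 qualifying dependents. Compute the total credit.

Dependent Care Credit: base = 2 × $3,525 = $7,050. 11% of the $24,900 excess over $180,300 is $2,739; credit = $7,050 − $2,739 = $4,311.
Education Credit: $205,200 is below the $211,800 cutoff, so the full $1,100 applies.
Solar Installation Rebate: $205,200 is at or above $203,800, so the credit is $0.
Total: $4,311 + $1,100 + $0 = $5,411.

$5,411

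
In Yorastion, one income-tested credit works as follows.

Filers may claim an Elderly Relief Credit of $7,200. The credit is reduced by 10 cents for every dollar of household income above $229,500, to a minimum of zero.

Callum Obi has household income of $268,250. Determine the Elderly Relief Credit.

$3,325

Elderly Relief Credit: 10% of the $38,750 excess over $229,500 is $3,875; credit = $7,200 − $3,875 = $3,325.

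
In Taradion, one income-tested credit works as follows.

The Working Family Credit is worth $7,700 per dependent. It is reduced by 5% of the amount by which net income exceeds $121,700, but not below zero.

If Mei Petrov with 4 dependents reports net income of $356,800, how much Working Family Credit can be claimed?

Working Family Credit: base = 4 × $7,700 = $30,800. 5% of the $235,100 excess over $121,700 is $11,755; credit = $30,800 − $11,755 = $19,045.

$19,045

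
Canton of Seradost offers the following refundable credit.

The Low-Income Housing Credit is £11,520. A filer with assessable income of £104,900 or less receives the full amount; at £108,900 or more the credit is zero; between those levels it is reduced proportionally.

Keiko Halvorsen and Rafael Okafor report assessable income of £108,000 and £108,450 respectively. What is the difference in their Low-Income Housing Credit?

Keiko (£108,000): Low-Income Housing Credit: £108,000 is £3,100 into a £4,000 phase-out range, leaving 900/4,000 of the credit: £11,520 × 900/4,000 = £2,592.
Rafael (£108,450): Low-Income Housing Credit: £108,450 is £3,550 into a £4,000 phase-out range, leaving 450/4,000 of the credit: £11,520 × 450/4,000 = £1,296.
Difference: |£2,592 − £1,296| = £1,296.

£1,296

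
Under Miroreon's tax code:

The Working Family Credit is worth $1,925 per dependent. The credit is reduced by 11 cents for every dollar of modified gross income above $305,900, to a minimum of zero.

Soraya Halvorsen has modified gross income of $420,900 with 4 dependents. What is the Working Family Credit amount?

$0

Working Family Credit: base = 4 × $1,925 = $7,700. 11% of the $115,000 excess over $305,900 is $12,650 ≥ base, so the credit is $0.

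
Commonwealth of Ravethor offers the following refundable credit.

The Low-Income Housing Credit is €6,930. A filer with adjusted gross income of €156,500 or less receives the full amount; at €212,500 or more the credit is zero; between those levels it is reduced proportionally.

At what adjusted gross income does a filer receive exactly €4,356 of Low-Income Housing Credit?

€4,356 is 4,356/6,930 of the full €6,930, so 2,574/6,930 of the €56,000 range has been used: income = €156,500 + €56,000 × 2,574/6,930 = €177,300.

€177,300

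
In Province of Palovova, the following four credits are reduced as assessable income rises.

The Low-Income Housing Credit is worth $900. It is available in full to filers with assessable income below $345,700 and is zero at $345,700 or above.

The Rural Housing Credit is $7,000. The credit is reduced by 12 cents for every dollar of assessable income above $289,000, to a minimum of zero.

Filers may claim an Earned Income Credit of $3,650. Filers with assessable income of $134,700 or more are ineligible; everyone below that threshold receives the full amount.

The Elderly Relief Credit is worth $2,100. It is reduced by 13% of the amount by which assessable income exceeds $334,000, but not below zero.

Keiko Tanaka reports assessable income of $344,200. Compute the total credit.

$2,050

Low-Income Housing Credit: $344,200 is below the $345,700 cutoff, so the full $900 applies.
Rural Housing Credit: 12% of the $55,200 excess over $289,000 is $6,624; credit = $7,000 − $6,624 = $376.
Earned Income Credit: $344,200 meets or exceeds the $134,700 cutoff, so the credit is $0.
Elderly Relief Credit: 13% of the $10,200 excess over $334,000 is $1,326; credit = $2,100 − $1,326 = $774.
Total: $900 + $376 + $0 + $774 = $2,050.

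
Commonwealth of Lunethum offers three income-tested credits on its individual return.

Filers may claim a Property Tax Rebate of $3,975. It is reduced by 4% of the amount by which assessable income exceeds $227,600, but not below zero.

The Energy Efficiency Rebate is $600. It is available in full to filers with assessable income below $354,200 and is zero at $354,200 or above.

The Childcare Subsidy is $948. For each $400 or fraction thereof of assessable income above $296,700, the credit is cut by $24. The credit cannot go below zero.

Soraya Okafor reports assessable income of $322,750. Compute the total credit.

$769

Property Tax Rebate: 4% of the $95,150 excess over $227,600 is $3,806; credit = $3,975 − $3,806 = $169.
Energy Efficiency Rebate: $322,750 is below the $354,200 cutoff, so the full $600 applies.
Childcare Subsidy: income exceeds $296,700 by $26,050 → 66 increments × $24 = $1,584 ≥ base, so the credit is $0.
Total: $169 + $600 + $0 = $769.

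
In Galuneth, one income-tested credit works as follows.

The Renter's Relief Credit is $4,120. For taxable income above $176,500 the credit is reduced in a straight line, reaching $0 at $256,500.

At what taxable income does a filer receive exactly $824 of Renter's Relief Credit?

$240,500

$824 is 824/4,120 of the full $4,120, so 3,296/4,120 of the $80,000 range has been used: income = $176,500 + $80,000 × 3,296/4,120 = $240,500.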